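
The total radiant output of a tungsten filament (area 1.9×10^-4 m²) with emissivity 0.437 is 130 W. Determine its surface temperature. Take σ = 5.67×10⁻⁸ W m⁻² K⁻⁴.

From P = εσAT⁴, T = (P / εσA)^(1/4) = (130 / (0.437 × 5.67×10⁻⁸ × 1.90×10^-4))^(1/4).
T = (2.76×10^13)^(1/4) = 2290 K.

T ≈ 2290 K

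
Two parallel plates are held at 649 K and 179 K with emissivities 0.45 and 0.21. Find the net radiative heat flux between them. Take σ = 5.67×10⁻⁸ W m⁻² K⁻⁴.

For two large parallel gray plates, q = σ(T₁⁴ − T₂⁴) / (1/ε₁ + 1/ε₂ − 1).
1/ε₁ + 1/ε₂ − 1 = 1/0.45 + 1/0.21 − 1 = 5.984.
T₁⁴ − T₂⁴ = 1.77×10^11 − 1.03×10^9 = 1.76×10^11 K⁴.
q = 5.67×10⁻⁸ × 1.76×10^11 / 5.984 = 1670 W/m².

q ≈ 1670 W/m²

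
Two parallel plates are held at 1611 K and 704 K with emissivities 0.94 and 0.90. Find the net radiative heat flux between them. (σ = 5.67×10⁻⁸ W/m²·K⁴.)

q ≈ 3.13×10^5 W/m²

For two large parallel gray plates, q = σ(T₁⁴ − T₂⁴) / (1/ε₁ + 1/ε₂ − 1).
1/ε₁ + 1/ε₂ − 1 = 1/0.94 + 1/0.90 − 1 = 1.175.
T₁⁴ − T₂⁴ = 6.74×10^12 − 2.46×10^11 = 6.49×10^12 K⁴.
q = 5.67×10⁻⁸ × 6.49×10^12 / 1.175 = 3.13×10^5 W/m².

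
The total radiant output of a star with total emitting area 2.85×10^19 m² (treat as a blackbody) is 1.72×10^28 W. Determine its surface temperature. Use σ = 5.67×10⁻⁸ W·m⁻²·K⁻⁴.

From P = σAT⁴, T = (P / σA)^(1/4) = (1.72×10^28 / (5.67×10⁻⁸ × 2.85×10^19))^(1/4).
T = (1.06×10^16)^(1/4) = 10200 K.

T ≈ 10200 K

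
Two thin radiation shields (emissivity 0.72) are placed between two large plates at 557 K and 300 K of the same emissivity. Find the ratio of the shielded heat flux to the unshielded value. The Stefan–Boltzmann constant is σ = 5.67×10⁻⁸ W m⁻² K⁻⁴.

ratio ≈ 0.333

With N identical shields there are N+1 = 3 gaps in series, each with the same radiative resistance, so the flux falls to 1/(N+1) of its unshielded value.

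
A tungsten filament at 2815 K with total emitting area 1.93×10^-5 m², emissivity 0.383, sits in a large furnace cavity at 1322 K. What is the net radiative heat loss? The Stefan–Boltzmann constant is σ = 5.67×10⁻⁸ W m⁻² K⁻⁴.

Q = εσA(T⁴ − T_s⁴). T⁴ − T_s⁴ = (2815)⁴ − (1322)⁴ = 6.28×10^13 − 3.05×10^12 = 5.97×10^13 K⁴.
Q = 0.383 × 5.67×10⁻⁸ × 1.93×10^-5 × 5.97×10^13 = 25.0 W.

Q ≈ 25.0 W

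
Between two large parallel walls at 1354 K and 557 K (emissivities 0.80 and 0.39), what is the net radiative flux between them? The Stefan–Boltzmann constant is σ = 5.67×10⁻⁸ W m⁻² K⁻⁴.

For two large parallel gray plates, q = σ(T₁⁴ − T₂⁴) / (1/ε₁ + 1/ε₂ − 1).
1/ε₁ + 1/ε₂ − 1 = 1/0.80 + 1/0.39 − 1 = 2.814.
T₁⁴ − T₂⁴ = 3.36×10^12 − 9.63×10^10 = 3.26×10^12 K⁴.
q = 5.67×10⁻⁸ × 3.26×10^12 / 2.814 = 65800 W/m².

q ≈ 65800 W/m²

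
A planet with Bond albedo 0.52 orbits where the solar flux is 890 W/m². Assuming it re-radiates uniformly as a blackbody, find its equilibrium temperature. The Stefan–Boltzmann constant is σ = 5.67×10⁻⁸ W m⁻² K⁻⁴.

T ≈ 208 K

Power absorbed = (1−a)S·πR²; power emitted = 4πR²σT⁴. Equating and cancelling πR²:
T = ((1−a)S / 4σ)^(1/4) = (427 / (4 × 5.67×10⁻⁸))^(1/4) = (1.88×10^9)^(1/4).
T = 208 K.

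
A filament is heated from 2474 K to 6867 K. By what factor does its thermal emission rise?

ratio ≈ 59.4

P ∝ T⁴, so the ratio is (6867/2474)⁴ = (2.776)⁴ = 59.4.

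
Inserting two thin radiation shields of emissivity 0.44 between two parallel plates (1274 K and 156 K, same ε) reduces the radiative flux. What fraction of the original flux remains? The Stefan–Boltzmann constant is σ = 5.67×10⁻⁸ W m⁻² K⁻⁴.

With N identical shields there are N+1 = 3 gaps in series, each with the same radiative resistance, so the flux falls to 1/(N+1) of its unshielded value.

ratio ≈ 0.333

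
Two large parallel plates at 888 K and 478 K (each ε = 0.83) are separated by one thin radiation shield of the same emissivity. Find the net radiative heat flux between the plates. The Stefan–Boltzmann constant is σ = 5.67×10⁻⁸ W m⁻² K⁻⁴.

Each of the 2 gaps contributes resistance (2/ε − 1) = 2/0.83 − 1 = 1.410; total = 2.819.
q = σ(T₁⁴ − T₂⁴) / 2.819 = 5.67×10⁻⁸ × 5.70×10^11 / 2.819 = 11500 W/m².

q ≈ 11500 W/m²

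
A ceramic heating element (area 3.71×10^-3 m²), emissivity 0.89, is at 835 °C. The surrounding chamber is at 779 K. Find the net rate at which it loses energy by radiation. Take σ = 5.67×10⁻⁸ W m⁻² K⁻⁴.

Convert: 835 °C = 1108 K.
Q = εσA(T⁴ − T_s⁴). T⁴ − T_s⁴ = (1108)⁴ − (779)⁴ = 1.51×10^12 − 3.68×10^11 = 1.14×10^12 K⁴.
Q = 0.89 × 5.67×10⁻⁸ × 3.71×10^-3 × 1.14×10^12 = 213 W.

Q ≈ 213 W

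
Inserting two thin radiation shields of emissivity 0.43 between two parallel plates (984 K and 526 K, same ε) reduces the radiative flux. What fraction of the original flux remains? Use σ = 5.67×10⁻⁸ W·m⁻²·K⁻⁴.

With N identical shields there are N+1 = 3 gaps in series, each with the same radiative resistance, so the flux falls to 1/(N+1) of its unshielded value.

ratio ≈ 0.333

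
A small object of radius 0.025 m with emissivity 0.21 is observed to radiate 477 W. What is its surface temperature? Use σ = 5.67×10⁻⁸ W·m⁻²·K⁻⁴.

T ≈ 1500 K

A = 4πr² = 4π × (0.025)² = 7.85×10^-3 m².
From P = εσAT⁴, T = (P / εσA)^(1/4) = (477 / (0.21 × 5.67×10⁻⁸ × 7.85×10^-3))^(1/4).
T = (5.10×10^12)^(1/4) = 1500 K.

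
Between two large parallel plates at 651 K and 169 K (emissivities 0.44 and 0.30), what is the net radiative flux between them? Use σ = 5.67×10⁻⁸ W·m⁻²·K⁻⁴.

For two large parallel gray plates, q = σ(T₁⁴ − T₂⁴) / (1/ε₁ + 1/ε₂ − 1).
1/ε₁ + 1/ε₂ − 1 = 1/0.44 + 1/0.30 − 1 = 4.606.
T₁⁴ − T₂⁴ = 1.80×10^11 − 8.16×10^8 = 1.79×10^11 K⁴.
q = 5.67×10⁻⁸ × 1.79×10^11 / 4.606 = 2200 W/m².

q ≈ 2200 W/m²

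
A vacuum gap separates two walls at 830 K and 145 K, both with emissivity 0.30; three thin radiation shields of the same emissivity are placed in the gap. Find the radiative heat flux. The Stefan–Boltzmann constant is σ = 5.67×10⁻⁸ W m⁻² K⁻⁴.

q ≈ 1190 W/m²

Each of the 4 gaps contributes resistance (2/ε − 1) = 2/0.30 − 1 = 5.667; total = 22.67.
q = σ(T₁⁴ − T₂⁴) / 22.67 = 5.67×10⁻⁸ × 4.74×10^11 / 22.67 = 1190 W/m².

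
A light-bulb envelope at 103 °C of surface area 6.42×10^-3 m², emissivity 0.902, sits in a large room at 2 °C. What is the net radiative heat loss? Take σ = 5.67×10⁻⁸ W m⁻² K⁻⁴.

Q ≈ 4.68 W

Convert: 103 °C = 376 K; 2 °C = 275 K.
Q = εσA(T⁴ − T_s⁴). T⁴ − T_s⁴ = (376)⁴ − (275)⁴ = 2.00×10^10 − 5.72×10^9 = 1.43×10^10 K⁴.
Q = 0.902 × 5.67×10⁻⁸ × 6.42×10^-3 × 1.43×10^10 = 4.68 W.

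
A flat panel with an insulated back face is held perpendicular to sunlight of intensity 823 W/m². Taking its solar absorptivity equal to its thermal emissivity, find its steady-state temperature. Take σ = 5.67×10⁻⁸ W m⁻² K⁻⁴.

Absorbed flux αS = emitted flux εσT⁴ (one radiating face); with α = ε, T = (S/σ)^(1/4).
T = (823 / 5.67×10⁻⁸)^(1/4) = (1.45×10^10)^(1/4).
T = 347 K.

T ≈ 347 K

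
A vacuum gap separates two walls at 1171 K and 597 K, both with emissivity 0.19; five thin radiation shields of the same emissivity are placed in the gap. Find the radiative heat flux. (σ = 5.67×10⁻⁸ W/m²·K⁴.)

q ≈ 1740 W/m²

Each of the 6 gaps contributes resistance (2/ε − 1) = 2/0.19 − 1 = 9.526; total = 57.16.
q = σ(T₁⁴ − T₂⁴) / 57.16 = 5.67×10⁻⁸ × 1.75×10^12 / 57.16 = 1740 W/m².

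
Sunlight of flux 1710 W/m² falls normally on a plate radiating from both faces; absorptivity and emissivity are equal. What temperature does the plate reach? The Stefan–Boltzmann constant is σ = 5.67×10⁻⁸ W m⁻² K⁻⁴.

T ≈ 350 K

Absorbed flux αS = emitted flux 2εσT⁴ per unit area; with α = ε this gives T = (S/2σ)^(1/4).
T = (1710 / (2 × 5.67×10⁻⁸))^(1/4) = (1.51×10^10)^(1/4).
T = 350 K.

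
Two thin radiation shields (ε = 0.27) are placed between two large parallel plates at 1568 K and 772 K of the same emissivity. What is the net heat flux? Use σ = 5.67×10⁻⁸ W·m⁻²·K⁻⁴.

Each of the 3 gaps contributes resistance (2/ε − 1) = 2/0.27 − 1 = 6.407; total = 19.22.
q = σ(T₁⁴ − T₂⁴) / 19.22 = 5.67×10⁻⁸ × 5.69×10^12 / 19.22 = 16800 W/m².

q ≈ 16800 W/m²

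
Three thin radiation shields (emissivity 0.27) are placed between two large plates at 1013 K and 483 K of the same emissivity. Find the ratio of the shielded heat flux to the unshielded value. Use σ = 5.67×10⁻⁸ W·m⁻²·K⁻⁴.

With N identical shields there are N+1 = 4 gaps in series, each with the same radiative resistance, so the flux falls to 1/(N+1) of its unshielded value.

ratio ≈ 0.250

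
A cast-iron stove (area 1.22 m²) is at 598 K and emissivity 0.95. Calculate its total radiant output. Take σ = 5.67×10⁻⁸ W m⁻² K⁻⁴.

P ≈ 8400 W

P = εσAT⁴ = 0.95 × 5.67×10⁻⁸ × 1.22 × (598)⁴ = 0.95 × 5.67×10⁻⁸ × 1.22 × 1.28×10^11.
P = 8400 W.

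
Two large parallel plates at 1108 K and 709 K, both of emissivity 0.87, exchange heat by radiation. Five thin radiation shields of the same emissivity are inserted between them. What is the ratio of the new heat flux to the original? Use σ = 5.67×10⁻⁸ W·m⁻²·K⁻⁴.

ratio ≈ 0.167

With N identical shields there are N+1 = 6 gaps in series, each with the same radiative resistance, so the flux falls to 1/(N+1) of its unshielded value.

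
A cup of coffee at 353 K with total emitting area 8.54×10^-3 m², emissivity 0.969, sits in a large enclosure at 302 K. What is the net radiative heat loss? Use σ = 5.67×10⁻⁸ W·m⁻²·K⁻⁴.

Q ≈ 3.38 W

Q = εσA(T⁴ − T_s⁴). T⁴ − T_s⁴ = (353)⁴ − (302)⁴ = 1.55×10^10 − 8.32×10^9 = 7.21×10^9 K⁴.
Q = 0.969 × 5.67×10⁻⁸ × 8.54×10^-3 × 7.21×10^9 = 3.38 W.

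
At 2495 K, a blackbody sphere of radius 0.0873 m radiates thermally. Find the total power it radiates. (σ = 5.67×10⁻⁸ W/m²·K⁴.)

P ≈ 2.10×10^5 W

A = 4πr² = 4π × (0.0873)² = 0.0958 m².
P = σAT⁴ = 5.67×10⁻⁸ × 0.0958 × (2495)⁴ = 5.67×10⁻⁸ × 0.0958 × 3.88×10^13.
P = 2.10×10^5 W.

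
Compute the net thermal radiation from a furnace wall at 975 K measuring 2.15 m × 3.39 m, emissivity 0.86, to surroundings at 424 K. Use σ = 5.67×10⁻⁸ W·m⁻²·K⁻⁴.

A = 2.15 × 3.39 = 7.29 m².
Q = εσA(T⁴ − T_s⁴). T⁴ − T_s⁴ = (975)⁴ − (424)⁴ = 9.04×10^11 − 3.23×10^10 = 8.71×10^11 K⁴.
Q = 0.86 × 5.67×10⁻⁸ × 7.29 × 8.71×10^11 = 3.10×10^5 W.

Q ≈ 3.10×10^5 W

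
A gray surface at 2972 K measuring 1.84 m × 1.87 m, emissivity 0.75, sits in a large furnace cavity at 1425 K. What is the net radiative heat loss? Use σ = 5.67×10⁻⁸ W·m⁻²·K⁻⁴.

Q ≈ 1.08×10^7 W

A = 1.84 × 1.87 = 3.44 m².
Q = εσA(T⁴ − T_s⁴). T⁴ − T_s⁴ = (2972)⁴ − (1425)⁴ = 7.80×10^13 − 4.12×10^12 = 7.39×10^13 K⁴.
Q = 0.75 × 5.67×10⁻⁸ × 3.44 × 7.39×10^13 = 1.08×10^7 W.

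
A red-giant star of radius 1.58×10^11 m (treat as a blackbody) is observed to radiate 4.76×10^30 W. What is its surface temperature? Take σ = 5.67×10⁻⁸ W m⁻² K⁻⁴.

T ≈ 4040 K

A = 4πr² = 4π × (1.58×10^11)² = 3.14×10^23 m².
From P = σAT⁴, T = (P / σA)^(1/4) = (4.76×10^30 / (5.67×10⁻⁸ × 3.14×10^23))^(1/4).
T = (2.68×10^14)^(1/4) = 4040 K.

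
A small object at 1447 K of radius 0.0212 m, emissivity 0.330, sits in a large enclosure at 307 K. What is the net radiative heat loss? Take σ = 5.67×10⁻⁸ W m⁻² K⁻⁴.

A = 4πr² = 4π × (0.0212)² = 5.65×10^-3 m².
Q = εσA(T⁴ − T_s⁴). T⁴ − T_s⁴ = (1447)⁴ − (307)⁴ = 4.38×10^12 − 8.88×10^9 = 4.38×10^12 K⁴.
Q = 0.330 × 5.67×10⁻⁸ × 5.65×10^-3 × 4.38×10^12 = 462 W.

Q ≈ 462 W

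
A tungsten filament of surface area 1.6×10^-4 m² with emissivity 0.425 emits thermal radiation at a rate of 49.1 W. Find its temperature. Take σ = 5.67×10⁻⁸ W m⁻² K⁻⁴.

From P = εσAT⁴, T = (P / εσA)^(1/4) = (49.1 / (0.425 × 5.67×10⁻⁸ × 1.60×10^-4))^(1/4).
T = (1.27×10^13)^(1/4) = 1890 K.

T ≈ 1890 K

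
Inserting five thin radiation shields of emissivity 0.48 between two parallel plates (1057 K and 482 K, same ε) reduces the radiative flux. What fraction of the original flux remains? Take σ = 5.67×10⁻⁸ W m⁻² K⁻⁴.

With N identical shields there are N+1 = 6 gaps in series, each with the same radiative resistance, so the flux falls to 1/(N+1) of its unshielded value.

ratio ≈ 0.167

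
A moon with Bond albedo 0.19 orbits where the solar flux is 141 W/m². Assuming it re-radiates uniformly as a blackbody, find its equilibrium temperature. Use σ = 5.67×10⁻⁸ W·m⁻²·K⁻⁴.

Power absorbed = (1−a)S·πR²; power emitted = 4πR²σT⁴. Equating and cancelling πR²:
T = ((1−a)S / 4σ)^(1/4) = (114 / (4 × 5.67×10⁻⁸))^(1/4) = (5.04×10^8)^(1/4).
T = 150 K.

T ≈ 150 K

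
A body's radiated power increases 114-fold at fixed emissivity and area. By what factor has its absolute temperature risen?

factor ≈ 3.27

P ∝ T⁴ ⇒ T ∝ P^(1/4), so T scales by (114)^(1/4) = 3.27.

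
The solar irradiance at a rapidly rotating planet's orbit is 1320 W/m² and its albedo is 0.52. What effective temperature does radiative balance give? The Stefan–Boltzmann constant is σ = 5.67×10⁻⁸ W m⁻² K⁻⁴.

T ≈ 230 K

Power absorbed = (1−a)S·πR²; power emitted = 4πR²σT⁴. Equating and cancelling πR²:
T = ((1−a)S / 4σ)^(1/4) = (634 / (4 × 5.67×10⁻⁸))^(1/4) = (2.79×10^9)^(1/4).
T = 230 K.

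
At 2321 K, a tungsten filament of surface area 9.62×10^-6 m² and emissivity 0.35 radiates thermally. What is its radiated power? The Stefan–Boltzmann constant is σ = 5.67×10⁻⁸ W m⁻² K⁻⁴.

P = εσAT⁴ = 0.35 × 5.67×10⁻⁸ × 9.62×10^-6 × (2321)⁴ = 0.35 × 5.67×10⁻⁸ × 9.62×10^-6 × 2.90×10^13.
P = 5.54 W.

P ≈ 5.54 W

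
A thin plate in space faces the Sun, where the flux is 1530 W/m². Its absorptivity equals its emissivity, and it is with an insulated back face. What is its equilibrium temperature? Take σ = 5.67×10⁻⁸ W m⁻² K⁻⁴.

Absorbed flux αS = emitted flux εσT⁴ (one radiating face); with α = ε, T = (S/σ)^(1/4).
T = (1530 / 5.67×10⁻⁸)^(1/4) = (2.70×10^10)^(1/4).
T = 405 K.

T ≈ 405 K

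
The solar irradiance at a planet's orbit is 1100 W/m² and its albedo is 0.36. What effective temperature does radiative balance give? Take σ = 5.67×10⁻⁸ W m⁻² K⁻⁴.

Power absorbed = (1−a)S·πR²; power emitted = 4πR²σT⁴. Equating and cancelling πR²:
T = ((1−a)S / 4σ)^(1/4) = (704 / (4 × 5.67×10⁻⁸))^(1/4) = (3.10×10^9)^(1/4).
T = 236 K.

T ≈ 236 K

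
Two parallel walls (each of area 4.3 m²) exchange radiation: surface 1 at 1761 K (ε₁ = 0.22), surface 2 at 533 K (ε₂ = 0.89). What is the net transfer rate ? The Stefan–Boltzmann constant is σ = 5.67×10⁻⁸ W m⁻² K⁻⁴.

Q ≈ 4.98×10^5 W

For two large parallel gray plates, q = σ(T₁⁴ − T₂⁴) / (1/ε₁ + 1/ε₂ − 1).
1/ε₁ + 1/ε₂ − 1 = 1/0.22 + 1/0.89 − 1 = 4.669.
T₁⁴ − T₂⁴ = 9.62×10^12 − 8.07×10^10 = 9.54×10^12 K⁴.
q = 5.67×10⁻⁸ × 9.54×10^12 / 4.669 = 1.16×10^5 W/m².
Q = q·A = 1.16×10^5 × 4.3 = 4.98×10^5 W.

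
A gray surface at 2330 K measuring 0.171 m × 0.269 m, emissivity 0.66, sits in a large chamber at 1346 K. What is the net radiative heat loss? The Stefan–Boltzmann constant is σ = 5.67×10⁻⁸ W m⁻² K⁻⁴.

A = 0.171 × 0.269 = 0.0460 m².
Q = εσA(T⁴ − T_s⁴). T⁴ − T_s⁴ = (2330)⁴ − (1346)⁴ = 2.95×10^13 − 3.28×10^12 = 2.62×10^13 K⁴.
Q = 0.66 × 5.67×10⁻⁸ × 0.0460 × 2.62×10^13 = 45100 W.

Q ≈ 45100 W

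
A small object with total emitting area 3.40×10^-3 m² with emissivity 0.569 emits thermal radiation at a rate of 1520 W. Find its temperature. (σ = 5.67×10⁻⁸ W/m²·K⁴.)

T ≈ 1930 K

From P = εσAT⁴, T = (P / εσA)^(1/4) = (1520 / (0.569 × 5.67×10⁻⁸ × 3.40×10^-3))^(1/4).
T = (1.39×10^13)^(1/4) = 1930 K.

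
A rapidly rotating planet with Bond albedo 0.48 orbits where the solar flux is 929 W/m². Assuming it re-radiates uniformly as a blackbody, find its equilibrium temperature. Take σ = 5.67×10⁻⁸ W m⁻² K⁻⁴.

T ≈ 215 K

Power absorbed = (1−a)S·πR²; power emitted = 4πR²σT⁴. Equating and cancelling πR²:
T = ((1−a)S / 4σ)^(1/4) = (483 / (4 × 5.67×10⁻⁸))^(1/4) = (2.13×10^9)^(1/4).
T = 215 K.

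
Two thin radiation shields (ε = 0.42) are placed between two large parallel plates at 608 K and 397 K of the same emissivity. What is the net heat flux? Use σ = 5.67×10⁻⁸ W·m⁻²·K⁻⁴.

q ≈ 562 W/m²

Each of the 3 gaps contributes resistance (2/ε − 1) = 2/0.42 − 1 = 3.762; total = 11.29.
q = σ(T₁⁴ − T₂⁴) / 11.29 = 5.67×10⁻⁸ × 1.12×10^11 / 11.29 = 562 W/m².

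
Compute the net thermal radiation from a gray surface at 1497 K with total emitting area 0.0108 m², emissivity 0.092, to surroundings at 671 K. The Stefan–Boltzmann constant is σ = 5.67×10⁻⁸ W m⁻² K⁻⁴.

Q = εσA(T⁴ − T_s⁴). T⁴ − T_s⁴ = (1497)⁴ − (671)⁴ = 5.02×10^12 − 2.03×10^11 = 4.82×10^12 K⁴.
Q = 0.092 × 5.67×10⁻⁸ × 0.0108 × 4.82×10^12 = 272 W.

Q ≈ 272 W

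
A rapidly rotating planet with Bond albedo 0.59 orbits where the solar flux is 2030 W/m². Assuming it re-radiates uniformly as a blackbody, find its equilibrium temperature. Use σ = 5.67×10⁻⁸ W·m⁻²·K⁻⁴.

T ≈ 246 K

Power absorbed = (1−a)S·πR²; power emitted = 4πR²σT⁴. Equating and cancelling πR²:
T = ((1−a)S / 4σ)^(1/4) = (832 / (4 × 5.67×10⁻⁸))^(1/4) = (3.67×10^9)^(1/4).
T = 246 K.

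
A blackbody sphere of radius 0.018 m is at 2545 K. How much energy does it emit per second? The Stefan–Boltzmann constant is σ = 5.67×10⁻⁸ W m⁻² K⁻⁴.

P ≈ 9680 W

A = 4πr² = 4π × (0.018)² = 4.07×10^-3 m².
P = σAT⁴ = 5.67×10⁻⁸ × 4.07×10^-3 × (2545)⁴ = 5.67×10⁻⁸ × 4.07×10^-3 × 4.20×10^13.
P = 9680 W.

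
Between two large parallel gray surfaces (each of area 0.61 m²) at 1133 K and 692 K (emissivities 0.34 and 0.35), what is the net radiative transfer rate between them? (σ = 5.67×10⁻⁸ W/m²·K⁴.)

For two large parallel gray plates, q = σ(T₁⁴ − T₂⁴) / (1/ε₁ + 1/ε₂ − 1).
1/ε₁ + 1/ε₂ − 1 = 1/0.34 + 1/0.35 − 1 = 4.798.
T₁⁴ − T₂⁴ = 1.65×10^12 − 2.29×10^11 = 1.42×10^12 K⁴.
q = 5.67×10⁻⁸ × 1.42×10^12 / 4.798 = 16800 W/m².
Q = q·A = 16800 × 0.61 = 10200 W.

Q ≈ 10200 W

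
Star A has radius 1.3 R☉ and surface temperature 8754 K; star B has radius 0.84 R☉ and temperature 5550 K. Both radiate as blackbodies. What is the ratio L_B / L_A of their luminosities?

L_B/L_A ≈ 0.0675

L = 4πR²σT⁴ ∝ R²T⁴, so L_B/L_A = (0.84/1.3)² × (5550/8754)⁴ = 0.418 × 0.162 = 0.0675.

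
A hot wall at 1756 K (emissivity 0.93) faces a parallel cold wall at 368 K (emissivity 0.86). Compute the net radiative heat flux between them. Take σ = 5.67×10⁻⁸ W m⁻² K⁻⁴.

For two large parallel gray plates, q = σ(T₁⁴ − T₂⁴) / (1/ε₁ + 1/ε₂ − 1).
1/ε₁ + 1/ε₂ − 1 = 1/0.93 + 1/0.86 − 1 = 1.238.
T₁⁴ − T₂⁴ = 9.51×10^12 − 1.83×10^10 = 9.49×10^12 K⁴.
q = 5.67×10⁻⁸ × 9.49×10^12 / 1.238 = 4.35×10^5 W/m².

q ≈ 4.35×10^5 W/m²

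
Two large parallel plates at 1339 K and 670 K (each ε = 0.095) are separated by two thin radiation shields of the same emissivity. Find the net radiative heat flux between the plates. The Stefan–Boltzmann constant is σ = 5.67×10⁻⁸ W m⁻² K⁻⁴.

q ≈ 2840 W/m²

Each of the 3 gaps contributes resistance (2/ε − 1) = 2/0.095 − 1 = 20.05; total = 60.16.
q = σ(T₁⁴ − T₂⁴) / 60.16 = 5.67×10⁻⁸ × 3.01×10^12 / 60.16 = 2840 W/m².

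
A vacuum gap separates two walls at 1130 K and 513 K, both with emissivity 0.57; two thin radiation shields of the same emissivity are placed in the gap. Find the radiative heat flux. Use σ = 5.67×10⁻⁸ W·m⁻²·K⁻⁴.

q ≈ 11800 W/m²

Each of the 3 gaps contributes resistance (2/ε − 1) = 2/0.57 − 1 = 2.509; total = 7.526.
q = σ(T₁⁴ − T₂⁴) / 7.526 = 5.67×10⁻⁸ × 1.56×10^12 / 7.526 = 11800 W/m².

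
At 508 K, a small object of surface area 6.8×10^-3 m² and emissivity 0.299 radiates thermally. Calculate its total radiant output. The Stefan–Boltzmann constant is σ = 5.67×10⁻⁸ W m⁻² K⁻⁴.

P ≈ 7.68 W

Stefan–Boltzmann: P = εσAT⁴ = 0.299 × 5.67×10⁻⁸ × 6.80×10^-3 × (508)⁴ = 0.299 × 5.67×10⁻⁸ × 6.80×10^-3 × 6.66×10^10.
P = 7.68 W.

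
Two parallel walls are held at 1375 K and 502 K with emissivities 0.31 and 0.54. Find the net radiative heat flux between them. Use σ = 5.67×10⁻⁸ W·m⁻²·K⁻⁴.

For two large parallel gray plates, q = σ(T₁⁴ − T₂⁴) / (1/ε₁ + 1/ε₂ − 1).
1/ε₁ + 1/ε₂ − 1 = 1/0.31 + 1/0.54 − 1 = 4.078.
T₁⁴ − T₂⁴ = 3.57×10^12 − 6.35×10^10 = 3.51×10^12 K⁴.
q = 5.67×10⁻⁸ × 3.51×10^12 / 4.078 = 48800 W/m².

q ≈ 48800 W/m²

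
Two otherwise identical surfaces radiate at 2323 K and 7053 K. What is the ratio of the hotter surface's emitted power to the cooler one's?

ratio ≈ 85.0

P ∝ T⁴, so the ratio is (7053/2323)⁴ = (3.036)⁴ = 85.0.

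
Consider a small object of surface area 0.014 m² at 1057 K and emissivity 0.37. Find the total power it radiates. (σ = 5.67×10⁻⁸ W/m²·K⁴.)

P = εσAT⁴ = 0.37 × 5.67×10⁻⁸ × 0.0140 × (1057)⁴ = 0.37 × 5.67×10⁻⁸ × 0.0140 × 1.25×10^12.
P = 367 W.

P ≈ 367 W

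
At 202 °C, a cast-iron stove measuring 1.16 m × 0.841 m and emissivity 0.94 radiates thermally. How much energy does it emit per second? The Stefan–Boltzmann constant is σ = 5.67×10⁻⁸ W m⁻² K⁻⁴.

P ≈ 2650 W

A = 1.16 × 0.841 = 0.976 m².
202 °C = 475 K.
Stefan–Boltzmann: P = εσAT⁴ = 0.94 × 5.67×10⁻⁸ × 0.976 × (475)⁴ = 0.94 × 5.67×10⁻⁸ × 0.976 × 5.09×10^10.
P = 2650 W.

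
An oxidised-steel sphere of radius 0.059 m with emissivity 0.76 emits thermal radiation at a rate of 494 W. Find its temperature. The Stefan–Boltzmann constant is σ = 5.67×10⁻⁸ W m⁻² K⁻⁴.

T ≈ 715 K

A = 4πr² = 4π × (0.059)² = 0.0437 m².
From P = εσAT⁴, T = (P / εσA)^(1/4) = (494 / (0.76 × 5.67×10⁻⁸ × 0.0437))^(1/4).
T = (2.62×10^11)^(1/4) = 715 K.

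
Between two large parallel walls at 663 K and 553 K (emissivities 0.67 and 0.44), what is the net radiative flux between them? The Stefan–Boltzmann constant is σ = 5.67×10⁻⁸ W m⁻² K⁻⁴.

q ≈ 2040 W/m²

For two large parallel gray plates, q = σ(T₁⁴ − T₂⁴) / (1/ε₁ + 1/ε₂ − 1).
1/ε₁ + 1/ε₂ − 1 = 1/0.67 + 1/0.44 − 1 = 2.765.
T₁⁴ − T₂⁴ = 1.93×10^11 − 9.35×10^10 = 9.97×10^10 K⁴.
q = 5.67×10⁻⁸ × 9.97×10^10 / 2.765 = 2040 W/m².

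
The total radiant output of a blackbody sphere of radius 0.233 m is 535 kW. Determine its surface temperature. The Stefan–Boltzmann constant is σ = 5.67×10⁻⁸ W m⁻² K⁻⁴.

A = 4πr² = 4π × (0.233)² = 0.682 m².
From P = σAT⁴, T = (P / σA)^(1/4) = (5.35×10^5 / (5.67×10⁻⁸ × 0.682))^(1/4).
T = (1.38×10^13)^(1/4) = 1930 K.

T ≈ 1930 K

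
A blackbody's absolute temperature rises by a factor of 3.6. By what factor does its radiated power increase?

factor ≈ 168

P ∝ T⁴, so the power scales as (3.6)⁴ = 168.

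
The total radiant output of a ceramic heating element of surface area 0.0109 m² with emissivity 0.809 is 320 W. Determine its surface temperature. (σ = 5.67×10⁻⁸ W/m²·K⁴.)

From P = εσAT⁴, T = (P / εσA)^(1/4) = (320 / (0.809 × 5.67×10⁻⁸ × 0.0109))^(1/4).
T = (6.40×10^11)^(1/4) = 894 K.

T ≈ 894 K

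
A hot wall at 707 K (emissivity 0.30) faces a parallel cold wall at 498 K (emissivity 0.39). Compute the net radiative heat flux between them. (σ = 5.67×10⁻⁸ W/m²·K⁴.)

For two large parallel gray plates, q = σ(T₁⁴ − T₂⁴) / (1/ε₁ + 1/ε₂ − 1).
1/ε₁ + 1/ε₂ − 1 = 1/0.30 + 1/0.39 − 1 = 4.897.
T₁⁴ − T₂⁴ = 2.50×10^11 − 6.15×10^10 = 1.88×10^11 K⁴.
q = 5.67×10⁻⁸ × 1.88×10^11 / 4.897 = 2180 W/m².

q ≈ 2180 W/m²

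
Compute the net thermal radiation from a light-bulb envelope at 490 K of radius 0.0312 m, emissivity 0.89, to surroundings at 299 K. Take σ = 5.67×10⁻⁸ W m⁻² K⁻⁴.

A = 4πr² = 4π × (0.0312)² = 0.0122 m².
Q = εσA(T⁴ − T_s⁴). T⁴ − T_s⁴ = (490)⁴ − (299)⁴ = 5.76×10^10 − 7.99×10^9 = 4.97×10^10 K⁴.
Q = 0.89 × 5.67×10⁻⁸ × 0.0122 × 4.97×10^10 = 30.7 W.

Q ≈ 30.7 W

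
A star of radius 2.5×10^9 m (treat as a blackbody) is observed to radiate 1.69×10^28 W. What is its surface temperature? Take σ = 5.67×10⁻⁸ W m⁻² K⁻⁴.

A = 4πr² = 4π × (2.5×10^9)² = 7.85×10^19 m².
From P = σAT⁴, T = (P / σA)^(1/4) = (1.69×10^28 / (5.67×10⁻⁸ × 7.85×10^19))^(1/4).
T = (3.80×10^15)^(1/4) = 7850 K.

T ≈ 7850 K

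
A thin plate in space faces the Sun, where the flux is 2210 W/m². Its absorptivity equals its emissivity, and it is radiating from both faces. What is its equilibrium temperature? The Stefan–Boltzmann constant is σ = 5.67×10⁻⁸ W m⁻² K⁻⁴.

T ≈ 374 K

Absorbed flux αS = emitted flux 2εσT⁴ per unit area; with α = ε this gives T = (S/2σ)^(1/4).
T = (2210 / (2 × 5.67×10⁻⁸))^(1/4) = (1.95×10^10)^(1/4).
T = 374 K.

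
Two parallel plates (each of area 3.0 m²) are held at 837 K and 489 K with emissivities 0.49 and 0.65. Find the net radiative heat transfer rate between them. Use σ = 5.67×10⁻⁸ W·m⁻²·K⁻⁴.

Q ≈ 28600 W

For two large parallel gray plates, q = σ(T₁⁴ − T₂⁴) / (1/ε₁ + 1/ε₂ − 1).
1/ε₁ + 1/ε₂ − 1 = 1/0.49 + 1/0.65 − 1 = 2.579.
T₁⁴ − T₂⁴ = 4.91×10^11 − 5.72×10^10 = 4.34×10^11 K⁴.
q = 5.67×10⁻⁸ × 4.34×10^11 / 2.579 = 9530 W/m².
Q = q·A = 9530 × 3.0 = 28600 W.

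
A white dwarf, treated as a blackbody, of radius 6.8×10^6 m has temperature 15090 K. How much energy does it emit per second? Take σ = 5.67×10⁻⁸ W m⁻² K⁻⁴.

A = 4πr² = 4π × (6.8×10^6)² = 5.81×10^14 m².
P = σAT⁴ = 5.67×10⁻⁸ × 5.81×10^14 × (15090)⁴ = 5.67×10⁻⁸ × 5.81×10^14 × 5.19×10^16.
P = 1.71×10^24 W.

P ≈ 1.71×10^24 W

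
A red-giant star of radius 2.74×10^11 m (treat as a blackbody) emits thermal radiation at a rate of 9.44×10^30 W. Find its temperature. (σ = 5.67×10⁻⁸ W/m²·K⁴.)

T ≈ 3640 K

A = 4πr² = 4π × (2.74×10^11)² = 9.43×10^23 m².
From P = σAT⁴, T = (P / σA)^(1/4) = (9.44×10^30 / (5.67×10⁻⁸ × 9.43×10^23))^(1/4).
T = (1.76×10^14)^(1/4) = 3640 K.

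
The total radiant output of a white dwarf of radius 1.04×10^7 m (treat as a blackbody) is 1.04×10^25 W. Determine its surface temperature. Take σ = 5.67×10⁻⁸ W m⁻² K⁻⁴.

A = 4πr² = 4π × (1.04×10^7)² = 1.36×10^15 m².
From P = σAT⁴, T = (P / σA)^(1/4) = (1.04×10^25 / (5.67×10⁻⁸ × 1.36×10^15))^(1/4).
T = (1.35×10^17)^(1/4) = 19200 K.

T ≈ 19200 K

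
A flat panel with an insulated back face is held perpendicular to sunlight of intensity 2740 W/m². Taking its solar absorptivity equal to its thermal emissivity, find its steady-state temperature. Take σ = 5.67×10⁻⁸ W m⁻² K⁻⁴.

T ≈ 469 K

Absorbed flux αS = emitted flux εσT⁴ (one radiating face); with α = ε, T = (S/σ)^(1/4).
T = (2740 / 5.67×10⁻⁸)^(1/4) = (4.83×10^10)^(1/4).
T = 469 K.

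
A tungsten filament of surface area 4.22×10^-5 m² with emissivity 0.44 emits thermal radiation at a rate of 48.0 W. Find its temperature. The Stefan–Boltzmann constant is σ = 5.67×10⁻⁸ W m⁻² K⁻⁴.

T ≈ 2600 K

From P = εσAT⁴, T = (P / εσA)^(1/4) = (48.0 / (0.44 × 5.67×10⁻⁸ × 4.22×10^-5))^(1/4).
T = (4.56×10^13)^(1/4) = 2600 K.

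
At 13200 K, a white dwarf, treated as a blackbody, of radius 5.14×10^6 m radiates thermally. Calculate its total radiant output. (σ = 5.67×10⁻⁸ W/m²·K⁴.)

P ≈ 5.71×10^23 W

A = 4πr² = 4π × (5.14×10^6)² = 3.32×10^14 m².
P = σAT⁴ = 5.67×10⁻⁸ × 3.32×10^14 × (13200)⁴ = 5.67×10⁻⁸ × 3.32×10^14 × 3.04×10^16.
P = 5.71×10^23 W.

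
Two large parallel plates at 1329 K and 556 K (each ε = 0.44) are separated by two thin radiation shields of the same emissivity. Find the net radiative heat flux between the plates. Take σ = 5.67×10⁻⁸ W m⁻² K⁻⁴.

Each of the 3 gaps contributes resistance (2/ε − 1) = 2/0.44 − 1 = 3.545; total = 10.64.
q = σ(T₁⁴ − T₂⁴) / 10.64 = 5.67×10⁻⁸ × 3.02×10^12 / 10.64 = 16100 W/m².

q ≈ 16100 W/m²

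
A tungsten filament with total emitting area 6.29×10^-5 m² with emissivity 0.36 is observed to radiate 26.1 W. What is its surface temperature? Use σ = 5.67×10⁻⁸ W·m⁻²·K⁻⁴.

T ≈ 2120 K

From P = εσAT⁴, T = (P / εσA)^(1/4) = (26.1 / (0.36 × 5.67×10⁻⁸ × 6.29×10^-5))^(1/4).
T = (2.03×10^13)^(1/4) = 2120 K.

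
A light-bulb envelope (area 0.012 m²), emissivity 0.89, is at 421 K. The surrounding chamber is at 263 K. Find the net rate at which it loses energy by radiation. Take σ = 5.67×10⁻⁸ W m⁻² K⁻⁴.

Q ≈ 16.1 W

Q = εσA(T⁴ − T_s⁴). T⁴ − T_s⁴ = (421)⁴ − (263)⁴ = 3.14×10^10 − 4.78×10^9 = 2.66×10^10 K⁴.
Q = 0.89 × 5.67×10⁻⁸ × 0.0120 × 2.66×10^10 = 16.1 W.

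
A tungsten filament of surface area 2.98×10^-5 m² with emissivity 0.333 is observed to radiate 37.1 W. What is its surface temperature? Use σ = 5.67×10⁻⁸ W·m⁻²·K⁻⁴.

T ≈ 2850 K

From P = εσAT⁴, T = (P / εσA)^(1/4) = (37.1 / (0.333 × 5.67×10⁻⁸ × 2.98×10^-5))^(1/4).
T = (6.59×10^13)^(1/4) = 2850 K.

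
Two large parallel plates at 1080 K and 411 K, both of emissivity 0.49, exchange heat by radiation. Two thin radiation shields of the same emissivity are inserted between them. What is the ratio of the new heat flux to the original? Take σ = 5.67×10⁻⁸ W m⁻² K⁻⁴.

ratio ≈ 0.333

With N identical shields there are N+1 = 3 gaps in series, each with the same radiative resistance, so the flux falls to 1/(N+1) of its unshielded value.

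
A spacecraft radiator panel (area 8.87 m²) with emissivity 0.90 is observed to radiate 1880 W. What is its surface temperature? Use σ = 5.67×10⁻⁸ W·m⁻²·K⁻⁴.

T ≈ 254 K

From P = εσAT⁴, T = (P / εσA)^(1/4) = (1880 / (0.90 × 5.67×10⁻⁸ × 8.87))^(1/4).
T = (4.15×10^9)^(1/4) = 254 K.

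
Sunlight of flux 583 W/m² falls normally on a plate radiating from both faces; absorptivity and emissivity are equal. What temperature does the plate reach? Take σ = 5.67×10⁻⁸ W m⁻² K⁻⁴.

T ≈ 268 K

Absorbed flux αS = emitted flux 2εσT⁴ per unit area; with α = ε this gives T = (S/2σ)^(1/4).
T = (583 / (2 × 5.67×10⁻⁸))^(1/4) = (5.14×10^9)^(1/4).
T = 268 K.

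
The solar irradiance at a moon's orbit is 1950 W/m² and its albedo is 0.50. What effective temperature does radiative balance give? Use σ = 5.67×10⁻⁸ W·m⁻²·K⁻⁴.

T ≈ 256 K

Power absorbed = (1−a)S·πR²; power emitted = 4πR²σT⁴. Equating and cancelling πR²:
T = ((1−a)S / 4σ)^(1/4) = (975 / (4 × 5.67×10⁻⁸))^(1/4) = (4.30×10^9)^(1/4).
T = 256 K.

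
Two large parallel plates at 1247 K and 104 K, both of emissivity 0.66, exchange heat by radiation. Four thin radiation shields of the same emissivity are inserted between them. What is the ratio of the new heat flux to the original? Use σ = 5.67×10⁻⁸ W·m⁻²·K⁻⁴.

With N identical shields there are N+1 = 5 gaps in series, each with the same radiative resistance, so the flux falls to 1/(N+1) of its unshielded value.

ratio ≈ 0.200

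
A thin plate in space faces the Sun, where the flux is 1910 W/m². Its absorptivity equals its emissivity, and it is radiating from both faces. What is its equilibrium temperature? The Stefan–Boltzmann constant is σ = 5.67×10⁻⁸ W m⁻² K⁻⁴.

Absorbed flux αS = emitted flux 2εσT⁴ per unit area; with α = ε this gives T = (S/2σ)^(1/4).
T = (1910 / (2 × 5.67×10⁻⁸))^(1/4) = (1.68×10^10)^(1/4).
T = 360 K.

T ≈ 360 K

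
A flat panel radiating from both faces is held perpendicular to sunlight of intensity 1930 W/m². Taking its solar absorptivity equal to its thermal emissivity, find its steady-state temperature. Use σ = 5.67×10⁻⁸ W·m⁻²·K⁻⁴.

T ≈ 361 K

Absorbed flux αS = emitted flux 2εσT⁴ per unit area; with α = ε this gives T = (S/2σ)^(1/4).
T = (1930 / (2 × 5.67×10⁻⁸))^(1/4) = (1.70×10^10)^(1/4).
T = 361 K.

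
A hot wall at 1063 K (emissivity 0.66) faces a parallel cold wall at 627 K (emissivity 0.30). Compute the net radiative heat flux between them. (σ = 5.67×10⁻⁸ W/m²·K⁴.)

q ≈ 16500 W/m²

For two large parallel gray plates, q = σ(T₁⁴ − T₂⁴) / (1/ε₁ + 1/ε₂ − 1).
1/ε₁ + 1/ε₂ − 1 = 1/0.66 + 1/0.30 − 1 = 3.848.
T₁⁴ − T₂⁴ = 1.28×10^12 − 1.55×10^11 = 1.12×10^12 K⁴.
q = 5.67×10⁻⁸ × 1.12×10^12 / 3.848 = 16500 W/m².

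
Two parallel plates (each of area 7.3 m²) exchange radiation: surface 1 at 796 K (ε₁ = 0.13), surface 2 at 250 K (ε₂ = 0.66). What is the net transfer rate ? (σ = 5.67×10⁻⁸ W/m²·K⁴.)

For two large parallel gray plates, q = σ(T₁⁴ − T₂⁴) / (1/ε₁ + 1/ε₂ − 1).
1/ε₁ + 1/ε₂ − 1 = 1/0.13 + 1/0.66 − 1 = 8.207.
T₁⁴ − T₂⁴ = 4.01×10^11 − 3.91×10^9 = 3.98×10^11 K⁴.
q = 5.67×10⁻⁸ × 3.98×10^11 / 8.207 = 2750 W/m².
Q = q·A = 2750 × 7.3 = 20000 W.

Q ≈ 20000 W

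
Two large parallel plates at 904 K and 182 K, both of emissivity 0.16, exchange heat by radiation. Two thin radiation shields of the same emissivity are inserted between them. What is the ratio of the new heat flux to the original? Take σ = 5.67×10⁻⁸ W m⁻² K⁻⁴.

ratio ≈ 0.333

With N identical shields there are N+1 = 3 gaps in series, each with the same radiative resistance, so the flux falls to 1/(N+1) of its unshielded value.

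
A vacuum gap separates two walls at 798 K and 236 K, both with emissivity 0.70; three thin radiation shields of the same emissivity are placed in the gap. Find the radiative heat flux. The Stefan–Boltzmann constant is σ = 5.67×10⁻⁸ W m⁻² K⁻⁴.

q ≈ 3070 W/m²

Each of the 4 gaps contributes resistance (2/ε − 1) = 2/0.70 − 1 = 1.857; total = 7.429.
q = σ(T₁⁴ − T₂⁴) / 7.429 = 5.67×10⁻⁸ × 4.02×10^11 / 7.429 = 3070 W/m².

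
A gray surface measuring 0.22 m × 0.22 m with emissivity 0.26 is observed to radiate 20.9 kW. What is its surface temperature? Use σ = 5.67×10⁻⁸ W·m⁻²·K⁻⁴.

T ≈ 2330 K

A = 0.22 × 0.22 = 0.0484 m².
From P = εσAT⁴, T = (P / εσA)^(1/4) = (20900 / (0.26 × 5.67×10⁻⁸ × 0.0484))^(1/4).
T = (2.93×10^13)^(1/4) = 2330 K.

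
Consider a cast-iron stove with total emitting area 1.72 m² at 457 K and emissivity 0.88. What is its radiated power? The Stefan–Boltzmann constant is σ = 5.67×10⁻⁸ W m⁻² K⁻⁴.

P = εσAT⁴ = 0.88 × 5.67×10⁻⁸ × 1.72 × (457)⁴ = 0.88 × 5.67×10⁻⁸ × 1.72 × 4.36×10^10.
P = 3740 W.

P ≈ 3740 W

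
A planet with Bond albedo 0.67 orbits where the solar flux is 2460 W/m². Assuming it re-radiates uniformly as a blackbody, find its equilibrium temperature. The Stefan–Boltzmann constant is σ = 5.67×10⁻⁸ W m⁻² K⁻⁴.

T ≈ 245 K

Power absorbed = (1−a)S·πR²; power emitted = 4πR²σT⁴. Equating and cancelling πR²:
T = ((1−a)S / 4σ)^(1/4) = (812 / (4 × 5.67×10⁻⁸))^(1/4) = (3.58×10^9)^(1/4).
T = 245 K.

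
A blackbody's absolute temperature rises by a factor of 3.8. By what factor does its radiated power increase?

P ∝ T⁴, so the power scales as (3.8)⁴ = 209.

factor ≈ 209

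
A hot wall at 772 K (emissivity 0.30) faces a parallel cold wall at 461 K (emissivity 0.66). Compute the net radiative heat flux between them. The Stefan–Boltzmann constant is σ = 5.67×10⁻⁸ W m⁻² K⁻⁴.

For two large parallel gray plates, q = σ(T₁⁴ − T₂⁴) / (1/ε₁ + 1/ε₂ − 1).
1/ε₁ + 1/ε₂ − 1 = 1/0.30 + 1/0.66 − 1 = 3.848.
T₁⁴ − T₂⁴ = 3.55×10^11 − 4.52×10^10 = 3.10×10^11 K⁴.
q = 5.67×10⁻⁸ × 3.10×10^11 / 3.848 = 4570 W/m².

q ≈ 4570 W/m²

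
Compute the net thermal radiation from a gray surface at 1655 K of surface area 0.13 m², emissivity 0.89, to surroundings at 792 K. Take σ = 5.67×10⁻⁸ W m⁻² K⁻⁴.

Q ≈ 46600 W

Q = εσA(T⁴ − T_s⁴). T⁴ − T_s⁴ = (1655)⁴ − (792)⁴ = 7.50×10^12 − 3.93×10^11 = 7.11×10^12 K⁴.
Q = 0.89 × 5.67×10⁻⁸ × 0.130 × 7.11×10^12 = 46600 W.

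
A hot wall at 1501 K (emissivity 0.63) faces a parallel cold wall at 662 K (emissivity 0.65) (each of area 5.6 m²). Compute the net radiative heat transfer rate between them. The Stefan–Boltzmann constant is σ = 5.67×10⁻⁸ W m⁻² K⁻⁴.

For two large parallel gray plates, q = σ(T₁⁴ − T₂⁴) / (1/ε₁ + 1/ε₂ − 1).
1/ε₁ + 1/ε₂ − 1 = 1/0.63 + 1/0.65 − 1 = 2.126.
T₁⁴ − T₂⁴ = 5.08×10^12 − 1.92×10^11 = 4.88×10^12 K⁴.
q = 5.67×10⁻⁸ × 4.88×10^12 / 2.126 = 1.30×10^5 W/m².
Q = q·A = 1.30×10^5 × 5.6 = 7.30×10^5 W.

Q ≈ 7.30×10^5 W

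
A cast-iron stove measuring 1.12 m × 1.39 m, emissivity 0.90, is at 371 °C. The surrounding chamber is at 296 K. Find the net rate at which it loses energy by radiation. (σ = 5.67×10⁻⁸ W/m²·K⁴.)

Q ≈ 13100 W

A = 1.12 × 1.39 = 1.56 m².
Convert: 371 °C = 644 K.
Q = εσA(T⁴ − T_s⁴). T⁴ − T_s⁴ = (644)⁴ − (296)⁴ = 1.72×10^11 − 7.68×10^9 = 1.64×10^11 K⁴.
Q = 0.90 × 5.67×10⁻⁸ × 1.56 × 1.64×10^11 = 13100 W.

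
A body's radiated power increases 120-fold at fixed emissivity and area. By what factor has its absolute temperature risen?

factor ≈ 3.31

P ∝ T⁴ ⇒ T ∝ P^(1/4), so T scales by (120)^(1/4) = 3.31.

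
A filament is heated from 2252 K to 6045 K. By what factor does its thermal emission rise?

P ∝ T⁴, so the ratio is (6045/2252)⁴ = (2.684)⁴ = 51.9.

ratio ≈ 51.9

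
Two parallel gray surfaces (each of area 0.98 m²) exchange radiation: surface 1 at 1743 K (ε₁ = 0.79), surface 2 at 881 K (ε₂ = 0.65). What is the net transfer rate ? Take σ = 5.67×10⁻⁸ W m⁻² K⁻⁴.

Q ≈ 2.66×10^5 W

For two large parallel gray plates, q = σ(T₁⁴ − T₂⁴) / (1/ε₁ + 1/ε₂ − 1).
1/ε₁ + 1/ε₂ − 1 = 1/0.79 + 1/0.65 − 1 = 1.804.
T₁⁴ − T₂⁴ = 9.23×10^12 − 6.02×10^11 = 8.63×10^12 K⁴.
q = 5.67×10⁻⁸ × 8.63×10^12 / 1.804 = 2.71×10^5 W/m².
Q = q·A = 2.71×10^5 × 0.98 = 2.66×10^5 W.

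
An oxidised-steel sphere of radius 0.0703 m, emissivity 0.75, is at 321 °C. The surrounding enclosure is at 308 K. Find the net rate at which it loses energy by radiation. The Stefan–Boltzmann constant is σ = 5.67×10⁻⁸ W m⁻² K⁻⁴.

Q ≈ 305 W

A = 4πr² = 4π × (0.0703)² = 0.0621 m².
Convert: 321 °C = 594 K.
Q = εσA(T⁴ − T_s⁴). T⁴ − T_s⁴ = (594)⁴ − (308)⁴ = 1.24×10^11 − 9.00×10^9 = 1.15×10^11 K⁴.
Q = 0.75 × 5.67×10⁻⁸ × 0.0621 × 1.15×10^11 = 305 W.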